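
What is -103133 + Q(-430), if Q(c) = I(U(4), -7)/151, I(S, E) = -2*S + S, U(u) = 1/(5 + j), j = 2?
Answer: -109011582/1057 ≈ -1.0313e+5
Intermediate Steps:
U(u) = 1/7 (U(u) = 1/(5 + 2) = 1/7)
I(S, E) = -S
Q(c) = -1/1057 (Q(c) = -1*1/7/151 = -1/7*1/151 = -1/1057)
-103133 + Q(-430) = -103133 - 1/1057 = -109011582/1057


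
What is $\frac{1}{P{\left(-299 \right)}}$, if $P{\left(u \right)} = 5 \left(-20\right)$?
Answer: $- \frac{1}{100} \approx -0.01$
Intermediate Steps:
$P{\left(u \right)} = -100$
$\frac{1}{P{\left(-299 \right)}} = \frac{1}{-100} = - \frac{1}{100}$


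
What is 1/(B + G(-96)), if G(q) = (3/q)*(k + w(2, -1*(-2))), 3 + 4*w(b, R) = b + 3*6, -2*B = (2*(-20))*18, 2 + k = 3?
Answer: 128/46059 ≈ 0.0027790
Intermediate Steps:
k = 1 (k = -2 + 3 = 1)
B = 360 (B = -2*(-20)*18/2 = -(-20)*18 = -½*(-720) = 360)
w(b, R) = 15/4 + b/4 (w(b, R) = -¾ + (b + 3*6)/4 = -¾ + (b + 18)/4 = -¾ + (18 + b)/4 = -¾ + (9/2 + b/4) = 15/4 + b/4)
G(q) = 63/(4*q) (G(q) = (3/q)*(1 + (15/4 + (¼)*2)) = (3/q)*(1 + (15/4 + ½)) = (3/q)*(1 + 17/4) = (3/q)*(21/4) = 63/(4*q))
1/(B + G(-96)) = 1/(360 + (63/4)/(-96)) = 1/(360 + (63/4)*(-1/96)) = 1/(360 - 21/128) = 1/(46059/128) = 128/46059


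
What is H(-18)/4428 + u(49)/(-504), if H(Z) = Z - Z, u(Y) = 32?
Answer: -4/63 ≈ -0.063492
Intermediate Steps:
H(Z) = 0
H(-18)/4428 + u(49)/(-504) = 0/4428 + 32/(-504) = 0*(1/4428) + 32*(-1/504) = 0 - 4/63 = -4/63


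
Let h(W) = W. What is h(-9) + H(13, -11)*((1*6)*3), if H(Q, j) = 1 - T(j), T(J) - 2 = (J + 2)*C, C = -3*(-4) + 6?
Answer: 2889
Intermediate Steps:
C = 18 (C = 12 + 6 = 18)
T(J) = 38 + 18*J (T(J) = 2 + (J + 2)*18 = 2 + (2 + J)*18 = 2 + (36 + 18*J) = 38 + 18*J)
H(Q, j) = -37 - 18*j (H(Q, j) = 1 - (38 + 18*j) = 1 + (-38 - 18*j) = -37 - 18*j)
h(-9) + H(13, -11)*((1*6)*3) = -9 + (-37 - 18*(-11))*((1*6)*3) = -9 + (-37 + 198)*(6*3) = -9 + 161*18 = -9 + 2898 = 2889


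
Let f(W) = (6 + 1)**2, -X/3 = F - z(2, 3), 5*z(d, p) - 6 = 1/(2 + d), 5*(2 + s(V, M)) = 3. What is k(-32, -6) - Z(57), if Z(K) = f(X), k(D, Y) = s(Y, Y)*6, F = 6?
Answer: -287/5 ≈ -57.400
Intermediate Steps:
s(V, M) = -7/5 (s(V, M) = -2 + (1/5)*3 = -2 + 3/5 = -7/5)
z(d, p) = 6/5 + 1/(5*(2 + d))
k(D, Y) = -42/5 (k(D, Y) = -7/5*6 = -42/5)
X = -57/4 (X = -3*(6 - (13 + 6*2)/(5*(2 + 2))) = -3*(6 - (13 + 12)/(5*4)) = -3*(6 - 25/(5*4)) = -3*(6 - 1*5/4) = -3*(6 - 5/4) = -3*19/4 = -57/4 ≈ -14.250)
f(W) = 49 (f(W) = 7**2 = 49)
Z(K) = 49
k(-32, -6) - Z(57) = -42/5 - 1*49 = -42/5 - 49 = -287/5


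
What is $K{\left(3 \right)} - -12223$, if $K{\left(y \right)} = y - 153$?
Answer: $12073$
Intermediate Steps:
$K{\left(y \right)} = -153 + y$
$K{\left(3 \right)} - -12223 = \left(-153 + 3\right) - -12223 = -150 + 12223 = 12073$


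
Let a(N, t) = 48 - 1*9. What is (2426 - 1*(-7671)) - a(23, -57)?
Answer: 10058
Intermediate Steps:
a(N, t) = 39 (a(N, t) = 48 - 9 = 39)
(2426 - 1*(-7671)) - a(23, -57) = (2426 - 1*(-7671)) - 1*39 = (2426 + 7671) - 39 = 10097 - 39 = 10058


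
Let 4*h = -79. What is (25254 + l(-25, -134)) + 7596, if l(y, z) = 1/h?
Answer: 2595146/79 ≈ 32850.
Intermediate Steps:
h = -79/4 (h = (¼)*(-79) = -79/4 ≈ -19.750)
l(y, z) = -4/79 (l(y, z) = 1/(-79/4) = -4/79)
(25254 + l(-25, -134)) + 7596 = (25254 - 4/79) + 7596 = 1995062/79 + 7596 = 2595146/79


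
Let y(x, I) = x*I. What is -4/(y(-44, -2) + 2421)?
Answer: -4/2509 ≈ -0.0015943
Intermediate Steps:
y(x, I) = I*x
-4/(y(-44, -2) + 2421) = -4/(-2*(-44) + 2421) = -4/(88 + 2421) = -4/2509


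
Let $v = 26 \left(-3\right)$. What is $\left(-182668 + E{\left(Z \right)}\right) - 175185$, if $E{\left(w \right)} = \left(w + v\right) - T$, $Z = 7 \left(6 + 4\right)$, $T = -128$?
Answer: $-357733$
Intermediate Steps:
$v = -78$
$Z = 70$ ($Z = 7 \cdot 10 = 70$)
$E{\left(w \right)} = 50 + w$ ($E{\left(w \right)} = \left(w - 78\right) - -128 = \left(-78 + w\right) + 128 = 50 + w$)
$\left(-182668 + E{\left(Z \right)}\right) - 175185 = \left(-182668 + \left(50 + 70\right)\right) - 175185 = \left(-182668 + 120\right) - 175185 = -182548 - 175185 = -357733$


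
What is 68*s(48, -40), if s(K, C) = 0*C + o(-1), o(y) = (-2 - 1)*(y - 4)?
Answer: 1020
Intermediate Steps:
o(y) = 12 - 3*y (o(y) = -3*(-4 + y) = 12 - 3*y)
s(K, C) = 15 (s(K, C) = 0*C + (12 - 3*(-1)) = 0 + (12 + 3) = 0 + 15 = 15)
68*s(48, -40) = 68*15 = 1020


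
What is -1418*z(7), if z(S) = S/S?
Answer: -1418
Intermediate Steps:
z(S) = 1
-1418*z(7) = -1418*1 = -1418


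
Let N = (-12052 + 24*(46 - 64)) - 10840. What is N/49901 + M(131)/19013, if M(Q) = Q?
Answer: -436922181/948767713 ≈ -0.46052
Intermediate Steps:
N = -23324 (N = (-12052 + 24*(-18)) - 10840 = (-12052 - 432) - 10840 = -12484 - 10840 = -23324)
N/49901 + M(131)/19013 = -23324/49901 + 131/19013 = -436922181/948767713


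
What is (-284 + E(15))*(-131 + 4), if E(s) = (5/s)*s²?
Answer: 26543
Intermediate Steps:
E(s) = 5*s
(-284 + E(15))*(-131 + 4) = (-284 + 5*15)*(-131 + 4) = (-284 + 75)*(-127) = -209*(-127) = 26543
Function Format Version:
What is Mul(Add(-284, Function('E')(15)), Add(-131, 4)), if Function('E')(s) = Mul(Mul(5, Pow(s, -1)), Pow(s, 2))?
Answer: 26543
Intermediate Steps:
Function('E')(s) = Mul(5, s)
Mul(Add(-284, Function('E')(15)), Add(-131, 4)) = Mul(Add(-284, Mul(5, 15)), Add(-131, 4)) = Mul(Add(-284, 75), -127) = Mul(-209, -127) = 26543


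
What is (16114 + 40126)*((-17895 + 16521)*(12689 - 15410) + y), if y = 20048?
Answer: 211389400480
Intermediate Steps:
(16114 + 40126)*((-17895 + 16521)*(12689 - 15410) + y) = (16114 + 40126)*((-17895 + 16521)*(12689 - 15410) + 20048) = 56240*(-1374*(-2721) + 20048) = 56240*(3738654 + 20048) = 56240*3758702 = 211389400480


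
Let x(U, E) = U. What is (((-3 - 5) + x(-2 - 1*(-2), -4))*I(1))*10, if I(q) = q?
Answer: -80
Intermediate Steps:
(((-3 - 5) + x(-2 - 1*(-2), -4))*I(1))*10 = (((-3 - 5) + (-2 - 1*(-2)))*1)*10 = ((-8 + (-2 + 2))*1)*10 = ((-8 + 0)*1)*10 = -8*1*10 = -8*10 = -80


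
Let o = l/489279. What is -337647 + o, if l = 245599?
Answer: -165203340914/489279 ≈ -3.3765e+5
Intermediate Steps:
o = 245599/489279 ≈ 0.50196
-337647 + o = -337647 + 245599/489279 = -165203340914/489279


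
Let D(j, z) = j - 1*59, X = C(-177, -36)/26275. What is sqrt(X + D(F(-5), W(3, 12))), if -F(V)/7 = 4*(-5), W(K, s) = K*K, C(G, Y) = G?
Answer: sqrt(2236630998)/5255 ≈ 8.9996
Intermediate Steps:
X = -177/26275 ≈ -0.0067364
W(K, s) = K**2
F(V) = 140 (F(V) = -28*(-5) = -7*(-20) = 140)
D(j, z) = -59 + j (D(j, z) = j - 59 = -59 + j)
sqrt(X + D(F(-5), W(3, 12))) = sqrt(-177/26275 + (-59 + 140)) = sqrt(-177/26275 + 81) = sqrt(2128098/26275) = sqrt(2236630998)/5255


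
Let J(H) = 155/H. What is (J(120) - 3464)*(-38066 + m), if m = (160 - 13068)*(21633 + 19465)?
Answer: 22044891455125/12 ≈ 1.8371e+12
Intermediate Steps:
m = -530492984 (m = -12908*41098 = -530492984)
(J(120) - 3464)*(-38066 + m) = (155/120 - 3464)*(-38066 - 530492984) = (155*(1/120) - 3464)*(-530531050) = (31/24 - 3464)*(-530531050) = -83105/24*(-530531050) = 22044891455125/12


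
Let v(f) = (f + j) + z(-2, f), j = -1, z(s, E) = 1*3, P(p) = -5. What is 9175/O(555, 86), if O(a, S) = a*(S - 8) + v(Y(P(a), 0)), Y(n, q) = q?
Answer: 9175/43292 ≈ 0.21193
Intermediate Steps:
z(s, E) = 3
v(f) = 2 + f (v(f) = (f - 1) + 3 = (-1 + f) + 3 = 2 + f)
O(a, S) = 2 + a*(-8 + S) (O(a, S) = a*(S - 8) + (2 + 0) = a*(-8 + S) + 2 = 2 + a*(-8 + S))
9175/O(555, 86) = 9175/(2 - 8*555 + 86*555) = 9175/(2 - 4440 + 47730) = 9175/43292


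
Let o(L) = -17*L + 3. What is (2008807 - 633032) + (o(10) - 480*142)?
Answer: 1307448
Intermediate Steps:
o(L) = 3 - 17*L
(2008807 - 633032) + (o(10) - 480*142) = (2008807 - 633032) + ((3 - 17*10) - 480*142) = 1375775 + ((3 - 170) - 68160) = 1375775 + (-167 - 68160) = 1375775 - 68327 = 1307448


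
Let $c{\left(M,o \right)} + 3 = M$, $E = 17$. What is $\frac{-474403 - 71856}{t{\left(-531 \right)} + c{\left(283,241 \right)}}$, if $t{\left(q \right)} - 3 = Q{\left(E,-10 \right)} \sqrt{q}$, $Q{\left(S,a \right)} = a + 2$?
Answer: $- \frac{154591297}{114073} - \frac{13110216 i \sqrt{59}}{114073} \approx -1355.2 - 882.78 i$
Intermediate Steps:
$c{\left(M,o \right)} = -3 + M$
$Q{\left(S,a \right)} = 2 + a$
$t{\left(q \right)} = 3 - 8 \sqrt{q}$ ($t{\left(q \right)} = 3 + \left(2 - 10\right) \sqrt{q} = 3 - 8 \sqrt{q}$)
$\frac{-474403 - 71856}{t{\left(-531 \right)} + c{\left(283,241 \right)}} = \frac{-474403 - 71856}{\left(3 - 8 \sqrt{-531}\right) + \left(-3 + 283\right)} = - \frac{546259}{\left(3 - 8 \cdot 3 i \sqrt{59}\right) + 280} = - \frac{546259}{\left(3 - 24 i \sqrt{59}\right) + 280} = - \frac{546259}{283 - 24 i \sqrt{59}}$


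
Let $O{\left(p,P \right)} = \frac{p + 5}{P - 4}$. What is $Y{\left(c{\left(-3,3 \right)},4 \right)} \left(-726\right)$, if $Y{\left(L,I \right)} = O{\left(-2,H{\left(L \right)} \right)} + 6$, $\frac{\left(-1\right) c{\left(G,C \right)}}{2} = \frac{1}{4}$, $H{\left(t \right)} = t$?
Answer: $-3872$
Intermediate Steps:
$O{\left(p,P \right)} = \frac{5 + p}{-4 + P}$
$c{\left(G,C \right)} = - \frac{1}{2}$ ($c{\left(G,C \right)} = - \frac{2}{4} = \left(-2\right) \frac{1}{4} = - \frac{1}{2}$)
$Y{\left(L,I \right)} = 6 + \frac{3}{-4 + L}$ ($Y{\left(L,I \right)} = \frac{5 - 2}{-4 + L} + 6 = \frac{1}{-4 + L} 3 + 6 = \frac{3}{-4 + L} + 6 = 6 + \frac{3}{-4 + L}$)
$Y{\left(c{\left(-3,3 \right)},4 \right)} \left(-726\right) = \frac{3 \left(-7 + 2 \left(- \frac{1}{2}\right)\right)}{-4 - \frac{1}{2}} \left(-726\right) = \frac{3 \left(-7 - 1\right)}{- \frac{9}{2}} \left(-726\right) = 3 \left(- \frac{2}{9}\right) \left(-8\right) \left(-726\right) = \frac{16}{3} \left(-726\right) = -3872$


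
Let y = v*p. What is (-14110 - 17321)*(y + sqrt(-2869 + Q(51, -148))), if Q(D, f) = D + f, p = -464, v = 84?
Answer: 1225054656 - 31431*I*sqrt(2966) ≈ 1.2251e+9 - 1.7118e+6*I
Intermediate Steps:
y = -38976 (y = 84*(-464) = -38976)
(-14110 - 17321)*(y + sqrt(-2869 + Q(51, -148))) = (-14110 - 17321)*(-38976 + sqrt(-2869 + (51 - 148))) = -31431*(-38976 + sqrt(-2869 - 97)) = -31431*(-38976 + sqrt(-2966)) = -31431*(-38976 + I*sqrt(2966)) = 1225054656 - 31431*I*sqrt(2966)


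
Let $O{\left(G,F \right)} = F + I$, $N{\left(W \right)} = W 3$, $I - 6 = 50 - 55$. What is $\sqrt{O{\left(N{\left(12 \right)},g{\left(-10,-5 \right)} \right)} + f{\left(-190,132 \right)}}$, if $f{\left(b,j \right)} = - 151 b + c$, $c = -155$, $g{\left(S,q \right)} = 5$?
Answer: $\sqrt{28541} \approx 168.94$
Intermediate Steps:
$I = 1$ ($I = 6 + \left(50 - 55\right) = 6 - 5 = 1$)
$f{\left(b,j \right)} = -155 - 151 b$ ($f{\left(b,j \right)} = - 151 b - 155 = -155 - 151 b$)
$N{\left(W \right)} = 3 W$
$O{\left(G,F \right)} = 1 + F$ ($O{\left(G,F \right)} = F + 1 = 1 + F$)
$\sqrt{O{\left(N{\left(12 \right)},g{\left(-10,-5 \right)} \right)} + f{\left(-190,132 \right)}} = \sqrt{\left(1 + 5\right) - -28535} = \sqrt{6 + \left(-155 + 28690\right)} = \sqrt{6 + 28535} = \sqrt{28541}$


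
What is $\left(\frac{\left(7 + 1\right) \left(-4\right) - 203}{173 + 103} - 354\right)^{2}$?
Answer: $\frac{9592047721}{76176} \approx 1.2592 \cdot 10^{5}$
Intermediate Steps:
$\left(\frac{\left(7 + 1\right) \left(-4\right) - 203}{173 + 103} - 354\right)^{2} = \left(\frac{8 \left(-4\right) - 203}{276} - 354\right)^{2} = \left(\left(-32 - 203\right) \frac{1}{276} - 354\right)^{2} = \left(\left(-235\right) \frac{1}{276} - 354\right)^{2} = \left(- \frac{235}{276} - 354\right)^{2} = \left(- \frac{97939}{276}\right)^{2} = \frac{9592047721}{76176}$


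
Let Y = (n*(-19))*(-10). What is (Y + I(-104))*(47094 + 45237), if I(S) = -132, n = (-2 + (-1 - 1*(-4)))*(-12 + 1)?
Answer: -205159482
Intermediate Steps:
n = -11 (n = (-2 + (-1 + 4))*(-11) = (-2 + 3)*(-11) = 1*(-11) = -11)
Y = -2090 (Y = -11*(-19)*(-10) = 209*(-10) = -2090)
(Y + I(-104))*(47094 + 45237) = (-2090 - 132)*(47094 + 45237) = -2222*92331 = -205159482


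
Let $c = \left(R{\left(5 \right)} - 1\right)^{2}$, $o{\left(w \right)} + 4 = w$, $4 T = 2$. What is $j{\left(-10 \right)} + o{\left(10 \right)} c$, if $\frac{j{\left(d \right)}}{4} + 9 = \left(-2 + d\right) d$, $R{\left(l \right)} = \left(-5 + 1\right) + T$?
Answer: $\frac{1131}{2} \approx 565.5$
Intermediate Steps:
$T = \frac{1}{2}$ ($T = \frac{1}{4} \cdot 2 = \frac{1}{2} \approx 0.5$)
$o{\left(w \right)} = -4 + w$
$R{\left(l \right)} = - \frac{7}{2}$ ($R{\left(l \right)} = \left(-5 + 1\right) + \frac{1}{2} = -4 + \frac{1}{2} = - \frac{7}{2}$)
$c = \frac{81}{4}$ ($c = \left(- \frac{7}{2} - 1\right)^{2} = \left(- \frac{9}{2}\right)^{2} = \frac{81}{4} \approx 20.25$)
$j{\left(d \right)} = -36 + 4 d \left(-2 + d\right)$ ($j{\left(d \right)} = -36 + 4 \left(-2 + d\right) d = -36 + 4 d \left(-2 + d\right)$)
$j{\left(-10 \right)} + o{\left(10 \right)} c = \left(-36 - -80 + 4 \left(-10\right)^{2}\right) + \left(-4 + 10\right) \frac{81}{4} = \left(-36 + 80 + 4 \cdot 100\right) + 6 \cdot \frac{81}{4} = \left(-36 + 80 + 400\right) + \frac{243}{2} = 444 + \frac{243}{2} = \frac{1131}{2}$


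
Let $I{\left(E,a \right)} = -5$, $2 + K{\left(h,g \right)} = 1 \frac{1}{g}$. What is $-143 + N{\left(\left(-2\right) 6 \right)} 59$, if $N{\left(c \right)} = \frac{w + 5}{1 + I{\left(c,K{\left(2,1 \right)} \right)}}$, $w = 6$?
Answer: $- \frac{1221}{4} \approx -305.25$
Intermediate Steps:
$K{\left(h,g \right)} = -2 + \frac{1}{g}$ ($K{\left(h,g \right)} = -2 + 1 \frac{1}{g} = -2 + \frac{1}{g}$)
$N{\left(c \right)} = - \frac{11}{4}$ ($N{\left(c \right)} = \frac{6 + 5}{1 - 5} = \frac{11}{-4} = 11 \left(- \frac{1}{4}\right) = - \frac{11}{4}$)
$-143 + N{\left(\left(-2\right) 6 \right)} 59 = -143 - \frac{649}{4} = - \frac{1221}{4}$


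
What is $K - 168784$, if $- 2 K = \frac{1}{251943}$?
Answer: $- \frac{85047894625}{503886} \approx -1.6878 \cdot 10^{5}$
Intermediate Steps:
$K = - \frac{1}{503886}$ ($K = - \frac{1}{2 \cdot 251943} = \left(- \frac{1}{2}\right) \frac{1}{251943} = - \frac{1}{503886} \approx -1.9846 \cdot 10^{-6}$)
$K - 168784 = - \frac{1}{503886} - 168784 = - \frac{85047894625}{503886}$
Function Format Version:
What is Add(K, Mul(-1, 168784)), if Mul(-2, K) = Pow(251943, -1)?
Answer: Rational(-85047894625, 503886) ≈ -1.6878e+5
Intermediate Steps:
K = Rational(-1, 503886) (K = Mul(Rational(-1, 2), Pow(251943, -1)) = Mul(Rational(-1, 2), Rational(1, 251943)) = Rational(-1, 503886) ≈ -1.9846e-6)
Add(K, Mul(-1, 168784)) = Add(Rational(-1, 503886), Mul(-1, 168784)) = Add(Rational(-1, 503886), -168784) = Rational(-85047894625, 503886)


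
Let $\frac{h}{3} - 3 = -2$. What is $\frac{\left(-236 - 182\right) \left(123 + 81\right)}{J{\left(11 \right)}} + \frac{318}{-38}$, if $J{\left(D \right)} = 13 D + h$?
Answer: $- \frac{821691}{1387} \approx -592.42$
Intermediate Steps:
$h = 3$ ($h = 9 + 3 \left(-2\right) = 9 - 6 = 3$)
$J{\left(D \right)} = 3 + 13 D$ ($J{\left(D \right)} = 13 D + 3 = 3 + 13 D$)
$\frac{\left(-236 - 182\right) \left(123 + 81\right)}{J{\left(11 \right)}} + \frac{318}{-38} = \frac{\left(-236 - 182\right) \left(123 + 81\right)}{3 + 13 \cdot 11} + \frac{318}{-38} = \frac{\left(-418\right) 204}{3 + 143} + 318 \left(- \frac{1}{38}\right) = - \frac{85272}{146} - \frac{159}{19} = \left(-85272\right) \frac{1}{146} - \frac{159}{19} = - \frac{42636}{73} - \frac{159}{19} = - \frac{821691}{1387}$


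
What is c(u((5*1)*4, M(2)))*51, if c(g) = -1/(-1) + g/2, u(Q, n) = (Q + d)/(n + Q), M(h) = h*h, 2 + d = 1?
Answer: 1139/16 ≈ 71.188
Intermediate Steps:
d = -1 (d = -2 + 1 = -1)
M(h) = h²
u(Q, n) = (-1 + Q)/(Q + n) (u(Q, n) = (Q - 1)/(n + Q) = (-1 + Q)/(Q + n))
c(g) = 1 + g/2 (c(g) = -1*(-1) + g*(½) = 1 + g/2)
c(u((5*1)*4, M(2)))*51 = (1 + ((-1 + (5*1)*4)/((5*1)*4 + 2²))/2)*51 = (1 + ((-1 + 5*4)/(5*4 + 4))/2)*51 = (1 + ((-1 + 20)/(20 + 4))/2)*51 = (1 + (19/24)/2)*51 = (1 + ((1/24)*19)/2)*51 = (1 + (½)*(19/24))*51 = (1 + 19/48)*51 = (67/48)*51 = 1139/16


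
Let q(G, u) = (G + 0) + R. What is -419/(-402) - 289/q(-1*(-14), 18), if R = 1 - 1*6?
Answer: -37469/1206 ≈ -31.069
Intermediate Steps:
R = -5 (R = 1 - 6 = -5)
q(G, u) = -5 + G (q(G, u) = (G + 0) - 5 = G - 5 = -5 + G)
-419/(-402) - 289/q(-1*(-14), 18) = -419/(-402) - 289/(-5 - 1*(-14)) = -419*(-1/402) - 289/(-5 + 14) = 419/402 - 289/9 = -37469/1206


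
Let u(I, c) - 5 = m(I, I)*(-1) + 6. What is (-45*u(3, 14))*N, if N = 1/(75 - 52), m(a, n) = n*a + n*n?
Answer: 315/23 ≈ 13.696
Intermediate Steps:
m(a, n) = n**2 + a*n (m(a, n) = a*n + n**2 = n**2 + a*n)
u(I, c) = 11 - 2*I**2 (u(I, c) = 5 + ((I*(I + I))*(-1) + 6) = 5 + ((I*(2*I))*(-1) + 6) = 5 + ((2*I**2)*(-1) + 6) = 5 + (-2*I**2 + 6) = 5 + (6 - 2*I**2) = 11 - 2*I**2)
N = 1/23 ≈ 0.043478
(-45*u(3, 14))*N = -45*(11 - 2*3**2)*(1/23) = -45*(11 - 2*9)*(1/23) = -45*(11 - 18)*(1/23) = -45*(-7)*(1/23) = 315*(1/23) = 315/23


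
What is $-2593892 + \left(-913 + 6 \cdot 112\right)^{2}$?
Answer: $-2535811$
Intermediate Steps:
$-2593892 + \left(-913 + 6 \cdot 112\right)^{2} = -2593892 + \left(-913 + 672\right)^{2} = -2593892 + \left(-241\right)^{2} = -2593892 + 58081 = -2535811$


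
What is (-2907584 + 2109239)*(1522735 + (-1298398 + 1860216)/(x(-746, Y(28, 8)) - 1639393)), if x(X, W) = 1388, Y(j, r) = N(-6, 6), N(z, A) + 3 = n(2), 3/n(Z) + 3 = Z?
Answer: -398253921346125333/327601 ≈ -1.2157e+12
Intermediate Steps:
n(Z) = 3/(-3 + Z)
N(z, A) = -6 (N(z, A) = -3 + 3/(-3 + 2) = -3 + 3/(-1) = -3 + 3*(-1) = -3 - 3 = -6)
Y(j, r) = -6
(-2907584 + 2109239)*(1522735 + (-1298398 + 1860216)/(x(-746, Y(28, 8)) - 1639393)) = (-2907584 + 2109239)*(1522735 + (-1298398 + 1860216)/(1388 - 1639393)) = -798345*(1522735 + 561818/(-1638005)) = -798345*(1522735 + 561818*(-1/1638005)) = -798345*(1522735 - 561818/1638005) = -798345*2494246981857/1638005 = -398253921346125333/327601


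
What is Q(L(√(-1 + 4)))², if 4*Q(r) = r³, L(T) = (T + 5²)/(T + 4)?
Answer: 177448997191/4826809 - 201316659075*√3/9653618 ≈ 643.00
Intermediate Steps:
L(T) = (25 + T)/(4 + T) (L(T) = (T + 25)/(4 + T) = (25 + T)/(4 + T))
Q(r) = r³/4
Q(L(√(-1 + 4)))² = (((25 + √(-1 + 4))/(4 + √(-1 + 4)))³/4)² = (((25 + √3)/(4 + √3))³/4)² = (((25 + √3)³/(4 + √3)³)/4)² = ((25 + √3)³/(4*(4 + √3)³))² = (25 + √3)⁶/(16*(4 + √3)⁶)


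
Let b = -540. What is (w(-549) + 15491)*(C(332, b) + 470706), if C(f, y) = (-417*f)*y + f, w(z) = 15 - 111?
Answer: 1158178135210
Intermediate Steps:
w(z) = -96
C(f, y) = f - 417*f*y (C(f, y) = -417*f*y + f = f - 417*f*y)
(w(-549) + 15491)*(C(332, b) + 470706) = (-96 + 15491)*(332*(1 - 417*(-540)) + 470706) = 15395*(332*(1 + 225180) + 470706) = 15395*(332*225181 + 470706) = 15395*(74760092 + 470706) = 15395*75230798 = 1158178135210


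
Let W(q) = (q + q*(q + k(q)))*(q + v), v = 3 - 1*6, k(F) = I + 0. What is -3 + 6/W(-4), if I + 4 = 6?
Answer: -45/14 ≈ -3.2143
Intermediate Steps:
I = 2 (I = -4 + 6 = 2)
k(F) = 2 (k(F) = 2 + 0 = 2)
v = -3 (v = 3 - 6 = -3)
W(q) = (-3 + q)*(q + q*(2 + q)) (W(q) = (q + q*(q + 2))*(q - 3) = (q + q*(2 + q))*(-3 + q) = (-3 + q)*(q + q*(2 + q)))
-3 + 6/W(-4) = -3 + 6/(-4*(-9 + (-4)²)) = -3 + 6/(-4*(-9 + 16)) = -3 + 6/(-4*7) = -3 + 6/(-28) = -3 - 1/28*6 = -3 - 3/14 = -45/14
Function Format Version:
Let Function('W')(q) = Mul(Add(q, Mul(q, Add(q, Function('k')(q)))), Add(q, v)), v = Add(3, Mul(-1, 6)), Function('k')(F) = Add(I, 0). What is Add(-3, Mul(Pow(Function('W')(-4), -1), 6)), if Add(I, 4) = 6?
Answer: Rational(-45, 14) ≈ -3.2143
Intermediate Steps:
I = 2 (I = Add(-4, 6) = 2)
Function('k')(F) = 2 (Function('k')(F) = Add(2, 0) = 2)
v = -3 (v = Add(3, -6) = -3)
Function('W')(q) = Mul(Add(-3, q), Add(q, Mul(q, Add(2, q)))) (Function('W')(q) = Mul(Add(q, Mul(q, Add(q, 2))), Add(q, -3)) = Mul(Add(q, Mul(q, Add(2, q))), Add(-3, q)) = Mul(Add(-3, q), Add(q, Mul(q, Add(2, q)))))
Add(-3, Mul(Pow(Function('W')(-4), -1), 6)) = Add(-3, Mul(Pow(Mul(-4, Add(-9, Pow(-4, 2))), -1), 6)) = Add(-3, Mul(Pow(Mul(-4, Add(-9, 16)), -1), 6)) = Add(-3, Mul(Pow(Mul(-4, 7), -1), 6)) = Add(-3, Mul(Pow(-28, -1), 6)) = Add(-3, Mul(Rational(-1, 28), 6)) = Add(-3, Rational(-3, 14)) = Rational(-45, 14)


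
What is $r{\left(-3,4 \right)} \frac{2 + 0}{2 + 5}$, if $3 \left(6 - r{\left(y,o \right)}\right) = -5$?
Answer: $\frac{46}{21} \approx 2.1905$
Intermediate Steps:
$r{\left(y,o \right)} = \frac{23}{3}$ ($r{\left(y,o \right)} = 6 - - \frac{5}{3} = 6 + \frac{5}{3} = \frac{23}{3}$)
$r{\left(-3,4 \right)} \frac{2 + 0}{2 + 5} = \frac{23 \frac{2 + 0}{2 + 5}}{3} = \frac{23 \cdot \frac{1}{7} \cdot 2}{3} = \frac{23}{3} \cdot \frac{2}{7} = \frac{46}{21}$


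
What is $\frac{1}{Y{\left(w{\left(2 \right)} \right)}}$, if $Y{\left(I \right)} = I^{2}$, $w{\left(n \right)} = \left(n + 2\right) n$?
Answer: $\frac{1}{64} \approx 0.015625$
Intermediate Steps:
$w{\left(n \right)} = n \left(2 + n\right)$ ($w{\left(n \right)} = \left(2 + n\right) n = n \left(2 + n\right)$)
$\frac{1}{Y{\left(w{\left(2 \right)} \right)}} = \frac{1}{\left(2 \left(2 + 2\right)\right)^{2}} = \frac{1}{\left(2 \cdot 4\right)^{2}} = \frac{1}{8^{2}} = \frac{1}{64}$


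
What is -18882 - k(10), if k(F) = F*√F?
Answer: -18882 - 10*√10 ≈ -18914.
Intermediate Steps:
k(F) = F^(3/2)
-18882 - k(10) = -18882 - 10^(3/2) = -18882 - 10*√10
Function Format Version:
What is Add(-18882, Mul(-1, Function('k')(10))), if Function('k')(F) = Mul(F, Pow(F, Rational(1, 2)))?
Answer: Add(-18882, Mul(-10, Pow(10, Rational(1, 2)))) ≈ -18914.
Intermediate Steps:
Function('k')(F) = Pow(F, Rational(3, 2))
Add(-18882, Mul(-1, Function('k')(10))) = Add(-18882, Mul(-1, Pow(10, Rational(3, 2)))) = Add(-18882, Mul(-1, Mul(10, Pow(10, Rational(1, 2))))) = Add(-18882, Mul(-10, Pow(10, Rational(1, 2))))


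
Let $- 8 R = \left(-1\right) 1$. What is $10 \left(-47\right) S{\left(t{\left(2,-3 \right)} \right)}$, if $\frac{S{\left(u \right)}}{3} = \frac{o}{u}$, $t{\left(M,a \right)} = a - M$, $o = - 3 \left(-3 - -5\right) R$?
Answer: $- \frac{423}{2} \approx -211.5$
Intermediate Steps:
$R = \frac{1}{8}$ ($R = - \frac{\left(-1\right) 1}{8} = \left(- \frac{1}{8}\right) \left(-1\right) = \frac{1}{8} \approx 0.125$)
$o = - \frac{3}{4}$ ($o = - 3 \left(-3 - -5\right) \frac{1}{8} = - 3 \left(-3 + 5\right) \frac{1}{8} = \left(-3\right) 2 \cdot \frac{1}{8} = \left(-6\right) \frac{1}{8} = - \frac{3}{4} \approx -0.75$)
$S{\left(u \right)} = - \frac{9}{4 u}$ ($S{\left(u \right)} = 3 \left(- \frac{3}{4 u}\right) = - \frac{9}{4 u}$)
$10 \left(-47\right) S{\left(t{\left(2,-3 \right)} \right)} = 10 \left(-47\right) \left(- \frac{9}{4 \left(-3 - 2\right)}\right) = - 470 \left(- \frac{9}{4 \left(-3 - 2\right)}\right) = - 470 \left(- \frac{9}{4 \left(-5\right)}\right) = - 470 \left(\left(- \frac{9}{4}\right) \left(- \frac{1}{5}\right)\right) = \left(-470\right) \frac{9}{20} = - \frac{423}{2}$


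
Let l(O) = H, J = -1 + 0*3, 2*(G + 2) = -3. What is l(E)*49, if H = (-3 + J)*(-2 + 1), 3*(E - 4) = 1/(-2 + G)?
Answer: 196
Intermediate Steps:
G = -7/2 (G = -2 + (1/2)*(-3) = -2 - 3/2 = -7/2 ≈ -3.5000)
E = 130/33 (E = 4 + 1/(3*(-2 - 7/2)) = 4 + 1/(3*(-11/2)) = 4 + (1/3)*(-2/11) = 4 - 2/33 = 130/33 ≈ 3.9394)
J = -1 (J = -1 + 0 = -1)
H = 4 (H = (-3 - 1)*(-2 + 1) = -4*(-1) = 4)
l(O) = 4
l(E)*49 = 4*49 = 196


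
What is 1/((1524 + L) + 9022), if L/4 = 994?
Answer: 1/14522 ≈ 6.8861e-5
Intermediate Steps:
L = 3976 (L = 4*994 = 3976)
1/((1524 + L) + 9022) = 1/((1524 + 3976) + 9022) = 1/(5500 + 9022) = 1/14522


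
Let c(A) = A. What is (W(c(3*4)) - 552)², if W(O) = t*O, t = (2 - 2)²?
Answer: 304704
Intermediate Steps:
t = 0 (t = 0² = 0)
W(O) = 0 (W(O) = 0*O = 0)
(W(c(3*4)) - 552)² = (0 - 552)² = (-552)² = 304704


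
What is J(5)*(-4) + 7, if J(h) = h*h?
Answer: -93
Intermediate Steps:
J(h) = h**2
J(5)*(-4) + 7 = 5**2*(-4) + 7 = 25*(-4) + 7 = -100 + 7 = -93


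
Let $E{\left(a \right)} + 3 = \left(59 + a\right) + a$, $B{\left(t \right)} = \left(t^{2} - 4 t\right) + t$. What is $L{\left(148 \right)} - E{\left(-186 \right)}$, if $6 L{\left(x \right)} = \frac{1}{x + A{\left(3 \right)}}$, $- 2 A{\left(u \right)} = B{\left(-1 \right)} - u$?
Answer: $\frac{279661}{885} \approx 316.0$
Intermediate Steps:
$B{\left(t \right)} = t^{2} - 3 t$
$A{\left(u \right)} = -2 + \frac{u}{2}$ ($A{\left(u \right)} = - \frac{- (-3 - 1) - u}{2} = - \frac{\left(-1\right) \left(-4\right) - u}{2} = - \frac{4 - u}{2} = -2 + \frac{u}{2}$)
$L{\left(x \right)} = \frac{1}{6 \left(- \frac{1}{2} + x\right)}$ ($L{\left(x \right)} = \frac{1}{6 \left(x + \left(-2 + \frac{1}{2} \cdot 3\right)\right)} = \frac{1}{6 \left(x + \left(-2 + \frac{3}{2}\right)\right)} = \frac{1}{6 \left(x - \frac{1}{2}\right)} = \frac{1}{6 \left(- \frac{1}{2} + x\right)}$)
$E{\left(a \right)} = 56 + 2 a$ ($E{\left(a \right)} = -3 + \left(\left(59 + a\right) + a\right) = -3 + \left(59 + 2 a\right) = 56 + 2 a$)
$L{\left(148 \right)} - E{\left(-186 \right)} = \frac{1}{3 \left(-1 + 2 \cdot 148\right)} - \left(56 + 2 \left(-186\right)\right) = \frac{1}{3 \left(-1 + 296\right)} - \left(56 - 372\right) = \frac{1}{3 \cdot 295} - -316 = \frac{1}{3} \cdot \frac{1}{295} + 316 = \frac{1}{885} + 316 = \frac{279661}{885}$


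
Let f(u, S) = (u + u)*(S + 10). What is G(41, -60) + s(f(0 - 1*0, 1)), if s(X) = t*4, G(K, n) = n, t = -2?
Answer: -68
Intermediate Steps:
f(u, S) = 2*u*(10 + S) (f(u, S) = (2*u)*(10 + S) = 2*u*(10 + S))
s(X) = -8 (s(X) = -2*4 = -8)
G(41, -60) + s(f(0 - 1*0, 1)) = -60 - 8 = -68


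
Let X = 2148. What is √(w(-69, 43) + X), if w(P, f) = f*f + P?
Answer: 2*√982 ≈ 62.674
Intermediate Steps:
w(P, f) = P + f² (w(P, f) = f² + P = P + f²)
√(w(-69, 43) + X) = √((-69 + 43²) + 2148) = √((-69 + 1849) + 2148) = √(1780 + 2148) = √3928 = 2*√982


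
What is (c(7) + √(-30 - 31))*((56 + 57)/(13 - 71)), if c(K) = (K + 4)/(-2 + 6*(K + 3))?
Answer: -1243/3364 - 113*I*√61/58 ≈ -0.3695 - 15.217*I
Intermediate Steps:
c(K) = (4 + K)/(16 + 6*K) (c(K) = (4 + K)/(-2 + 6*(3 + K)) = (4 + K)/(-2 + (18 + 6*K)) = (4 + K)/(16 + 6*K))
(c(7) + √(-30 - 31))*((56 + 57)/(13 - 71)) = ((4 + 7)/(2*(8 + 3*7)) + √(-30 - 31))*((56 + 57)/(13 - 71)) = ((½)*11/(8 + 21) + √(-61))*(113/(-58)) = ((½)*11/29 + I*√61)*(113*(-1/58)) = ((½)*(1/29)*11 + I*√61)*(-113/58) = (11/58 + I*√61)*(-113/58) = -1243/3364 - 113*I*√61/58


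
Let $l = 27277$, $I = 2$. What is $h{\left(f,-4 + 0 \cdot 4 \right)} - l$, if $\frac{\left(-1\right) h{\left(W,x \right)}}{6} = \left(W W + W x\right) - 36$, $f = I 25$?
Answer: $-40861$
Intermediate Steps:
$f = 50$ ($f = 2 \cdot 25 = 50$)
$h{\left(W,x \right)} = 216 - 6 W^{2} - 6 W x$ ($h{\left(W,x \right)} = - 6 \left(\left(W W + W x\right) - 36\right) = - 6 \left(\left(W^{2} + W x\right) - 36\right) = - 6 \left(-36 + W^{2} + W x\right) = 216 - 6 W^{2} - 6 W x$)
$h{\left(f,-4 + 0 \cdot 4 \right)} - l = \left(216 - 6 \cdot 50^{2} - 300 \left(-4 + 0 \cdot 4\right)\right) - 27277 = \left(216 - 15000 - 300 \left(-4 + 0\right)\right) - 27277 = \left(216 - 15000 - 300 \left(-4\right)\right) - 27277 = \left(216 - 15000 + 1200\right) - 27277 = -13584 - 27277 = -40861$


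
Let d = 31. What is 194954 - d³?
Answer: 165163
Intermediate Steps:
194954 - d³ = 194954 - 1*31³ = 194954 - 1*29791 = 194954 - 29791 = 165163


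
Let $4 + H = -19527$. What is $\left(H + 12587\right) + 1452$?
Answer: $-5492$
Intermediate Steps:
$H = -19531$ ($H = -4 - 19527 = -19531$)
$\left(H + 12587\right) + 1452 = \left(-19531 + 12587\right) + 1452 = -6944 + 1452 = -5492$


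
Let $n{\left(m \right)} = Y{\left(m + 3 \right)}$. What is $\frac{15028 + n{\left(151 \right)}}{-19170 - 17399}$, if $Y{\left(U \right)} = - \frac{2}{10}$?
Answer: $- \frac{2591}{6305} \approx -0.41094$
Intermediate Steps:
$Y{\left(U \right)} = - \frac{1}{5}$ ($Y{\left(U \right)} = \left(-2\right) \frac{1}{10} = - \frac{1}{5}$)
$n{\left(m \right)} = - \frac{1}{5}$
$\frac{15028 + n{\left(151 \right)}}{-19170 - 17399} = \frac{15028 - \frac{1}{5}}{-19170 - 17399} = \frac{75139}{5 \left(-36569\right)} = \frac{75139}{5} \left(- \frac{1}{36569}\right) = - \frac{2591}{6305}$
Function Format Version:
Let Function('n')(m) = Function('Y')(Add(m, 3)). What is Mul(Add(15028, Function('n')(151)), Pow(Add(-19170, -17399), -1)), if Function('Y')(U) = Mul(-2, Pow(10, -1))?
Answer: Rational(-2591, 6305) ≈ -0.41094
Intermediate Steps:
Function('Y')(U) = Rational(-1, 5) (Function('Y')(U) = Mul(-2, Rational(1, 10)) = Rational(-1, 5))
Function('n')(m) = Rational(-1, 5)
Mul(Add(15028, Function('n')(151)), Pow(Add(-19170, -17399), -1)) = Mul(Add(15028, Rational(-1, 5)), Pow(Add(-19170, -17399), -1)) = Mul(Rational(75139, 5), Pow(-36569, -1)) = Mul(Rational(75139, 5), Rational(-1, 36569)) = Rational(-2591, 6305)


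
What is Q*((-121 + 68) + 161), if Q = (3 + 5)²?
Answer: 6912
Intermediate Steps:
Q = 64 (Q = 8² = 64)
Q*((-121 + 68) + 161) = 64*((-121 + 68) + 161) = 64*(-53 + 161) = 64*108 = 6912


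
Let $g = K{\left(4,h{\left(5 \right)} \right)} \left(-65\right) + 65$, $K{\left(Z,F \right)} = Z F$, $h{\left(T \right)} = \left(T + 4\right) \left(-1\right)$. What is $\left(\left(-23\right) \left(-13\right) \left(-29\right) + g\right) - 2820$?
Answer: $-9086$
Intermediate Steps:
$h{\left(T \right)} = -4 - T$ ($h{\left(T \right)} = \left(4 + T\right) \left(-1\right) = -4 - T$)
$K{\left(Z,F \right)} = F Z$
$g = 2405$ ($g = \left(-4 - 5\right) 4 \left(-65\right) + 65 = \left(-9\right) 4 \left(-65\right) + 65 = \left(-36\right) \left(-65\right) + 65 = 2340 + 65 = 2405$)
$\left(\left(-23\right) \left(-13\right) \left(-29\right) + g\right) - 2820 = \left(\left(-23\right) \left(-13\right) \left(-29\right) + 2405\right) - 2820 = \left(299 \left(-29\right) + 2405\right) - 2820 = \left(-8671 + 2405\right) - 2820 = -6266 - 2820 = -9086$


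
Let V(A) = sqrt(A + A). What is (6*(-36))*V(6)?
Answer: -432*sqrt(3) ≈ -748.25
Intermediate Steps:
V(A) = sqrt(2)*sqrt(A) (V(A) = sqrt(2*A) = sqrt(2)*sqrt(A))
(6*(-36))*V(6) = (6*(-36))*(sqrt(2)*sqrt(6)) = -432*sqrt(3)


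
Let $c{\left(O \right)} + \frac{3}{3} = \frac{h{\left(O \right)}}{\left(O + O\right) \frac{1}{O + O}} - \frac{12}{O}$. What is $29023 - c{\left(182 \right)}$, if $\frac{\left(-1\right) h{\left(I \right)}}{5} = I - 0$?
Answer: $\frac{2724000}{91} \approx 29934.0$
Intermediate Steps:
$h{\left(I \right)} = - 5 I$ ($h{\left(I \right)} = - 5 \left(I - 0\right) = - 5 \left(I + 0\right) = - 5 I$)
$c{\left(O \right)} = -1 - \frac{12}{O} - 5 O$ ($c{\left(O \right)} = -1 + \left(\frac{\left(-5\right) O}{\left(O + O\right) \frac{1}{O + O}} - \frac{12}{O}\right) = -1 + \left(\frac{\left(-5\right) O}{2 O \frac{1}{2 O}} - \frac{12}{O}\right) = -1 + \left(\frac{\left(-5\right) O}{1} - \frac{12}{O}\right) = -1 + \left(- 5 O 1 - \frac{12}{O}\right) = -1 - \left(5 O + \frac{12}{O}\right) = -1 - \frac{12}{O} - 5 O$)
$29023 - c{\left(182 \right)} = 29023 - \left(-1 - \frac{12}{182} - 910\right) = 29023 - \left(-1 - \frac{6}{91} - 910\right) = 29023 - - \frac{82907}{91} = 29023 + \frac{82907}{91} = \frac{2724000}{91}$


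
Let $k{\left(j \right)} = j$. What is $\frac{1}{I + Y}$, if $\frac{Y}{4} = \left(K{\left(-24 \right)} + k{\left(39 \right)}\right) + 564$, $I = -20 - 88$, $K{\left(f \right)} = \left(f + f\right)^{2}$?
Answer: $\frac{1}{11520} \approx 8.6806 \cdot 10^{-5}$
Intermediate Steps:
$K{\left(f \right)} = 4 f^{2}$ ($K{\left(f \right)} = \left(2 f\right)^{2} = 4 f^{2}$)
$I = -108$ ($I = -20 - 88 = -108$)
$Y = 11628$ ($Y = 4 \left(\left(4 \left(-24\right)^{2} + 39\right) + 564\right) = 4 \left(\left(4 \cdot 576 + 39\right) + 564\right) = 4 \left(\left(2304 + 39\right) + 564\right) = 4 \left(2343 + 564\right) = 4 \cdot 2907 = 11628$)
$\frac{1}{I + Y} = \frac{1}{-108 + 11628} = \frac{1}{11520}$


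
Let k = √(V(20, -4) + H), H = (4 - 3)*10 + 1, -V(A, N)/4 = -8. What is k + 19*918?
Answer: 17442 + √43 ≈ 17449.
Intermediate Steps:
V(A, N) = 32 (V(A, N) = -4*(-8) = 32)
H = 11 (H = 1*10 + 1 = 10 + 1 = 11)
k = √43 (k = √(32 + 11) = √43 ≈ 6.5574)
k + 19*918 = √43 + 19*918 = √43 + 17442 = 17442 + √43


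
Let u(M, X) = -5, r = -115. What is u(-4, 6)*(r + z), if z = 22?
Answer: 465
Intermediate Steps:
u(-4, 6)*(r + z) = -5*(-115 + 22) = -5*(-93) = 465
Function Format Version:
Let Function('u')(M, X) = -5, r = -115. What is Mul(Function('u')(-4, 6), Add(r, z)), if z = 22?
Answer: 465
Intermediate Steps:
Mul(Function('u')(-4, 6), Add(r, z)) = Mul(-5, Add(-115, 22)) = Mul(-5, -93) = 465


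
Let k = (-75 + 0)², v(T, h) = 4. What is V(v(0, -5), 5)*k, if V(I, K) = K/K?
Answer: 5625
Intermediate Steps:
k = 5625 (k = (-75)² = 5625)
V(I, K) = 1
V(v(0, -5), 5)*k = 1*5625 = 5625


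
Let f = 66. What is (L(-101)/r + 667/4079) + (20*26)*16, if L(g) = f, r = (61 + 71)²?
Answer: 8959622087/1076856 ≈ 8320.2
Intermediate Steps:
r = 17424 (r = 132² = 17424)
L(g) = 66
(L(-101)/r + 667/4079) + (20*26)*16 = (66/17424 + 667/4079) + (20*26)*16 = (66*(1/17424) + 667*(1/4079)) + 520*16 = (1/264 + 667/4079) + 8320 = 180167/1076856 + 8320 = 8959622087/1076856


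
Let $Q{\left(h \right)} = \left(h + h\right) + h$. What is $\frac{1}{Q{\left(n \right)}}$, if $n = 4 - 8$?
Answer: $- \frac{1}{12} \approx -0.083333$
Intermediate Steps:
$n = -4$ ($n = 4 - 8 = -4$)
$Q{\left(h \right)} = 3 h$ ($Q{\left(h \right)} = 2 h + h = 3 h$)
$\frac{1}{Q{\left(n \right)}} = \frac{1}{3 \left(-4\right)} = \frac{1}{-12} = - \frac{1}{12}$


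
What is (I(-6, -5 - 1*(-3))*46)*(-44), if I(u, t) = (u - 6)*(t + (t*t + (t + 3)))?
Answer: 72864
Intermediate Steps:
I(u, t) = (-6 + u)*(3 + t² + 2*t) (I(u, t) = (-6 + u)*(t + (t² + (3 + t))) = (-6 + u)*(t + (3 + t + t²)) = (-6 + u)*(3 + t² + 2*t))
(I(-6, -5 - 1*(-3))*46)*(-44) = ((-18 - 12*(-5 - 1*(-3)) - 6*(-5 - 1*(-3))² + 3*(-6) - 6*(-5 - 1*(-3))² + 2*(-5 - 1*(-3))*(-6))*46)*(-44) = ((-18 - 12*(-5 + 3) - 6*(-5 + 3)² - 18 - 6*(-5 + 3)² + 2*(-5 + 3)*(-6))*46)*(-44) = ((-18 - 12*(-2) - 6*(-2)² - 18 - 6*(-2)² + 2*(-2)*(-6))*46)*(-44) = ((-18 + 24 - 6*4 - 18 - 6*4 + 24)*46)*(-44) = ((-18 + 24 - 24 - 18 - 24 + 24)*46)*(-44) = -36*46*(-44) = -1656*(-44) = 72864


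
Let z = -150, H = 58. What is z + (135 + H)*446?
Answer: 85928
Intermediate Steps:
z + (135 + H)*446 = -150 + (135 + 58)*446 = -150 + 193*446 = -150 + 86078 = 85928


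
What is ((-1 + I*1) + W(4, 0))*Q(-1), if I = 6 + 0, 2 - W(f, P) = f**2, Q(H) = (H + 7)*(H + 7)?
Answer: -324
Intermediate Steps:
Q(H) = (7 + H)**2 (Q(H) = (7 + H)*(7 + H) = (7 + H)**2)
W(f, P) = 2 - f**2
I = 6
((-1 + I*1) + W(4, 0))*Q(-1) = ((-1 + 6*1) + (2 - 1*4**2))*(7 - 1)**2 = ((-1 + 6) + (2 - 1*16))*6**2 = (5 + (2 - 16))*36 = (5 - 14)*36 = -9*36 = -324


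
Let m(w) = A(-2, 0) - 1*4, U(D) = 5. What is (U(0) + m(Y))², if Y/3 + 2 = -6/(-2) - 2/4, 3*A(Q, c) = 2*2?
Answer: 49/9 ≈ 5.4444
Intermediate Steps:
A(Q, c) = 4/3 (A(Q, c) = (2*2)/3 = (⅓)*4 = 4/3)
Y = 3/2 (Y = -6 + 3*(-6/(-2) - 2/4) = -6 + 3*(-6*(-½) - 2*¼) = -6 + 3*(3 - ½) = -6 + 3*(5/2) = -6 + 15/2 = 3/2 ≈ 1.5000)
m(w) = -8/3 (m(w) = 4/3 - 1*4 = 4/3 - 4 = -8/3)
(U(0) + m(Y))² = (5 - 8/3)² = (7/3)² = 49/9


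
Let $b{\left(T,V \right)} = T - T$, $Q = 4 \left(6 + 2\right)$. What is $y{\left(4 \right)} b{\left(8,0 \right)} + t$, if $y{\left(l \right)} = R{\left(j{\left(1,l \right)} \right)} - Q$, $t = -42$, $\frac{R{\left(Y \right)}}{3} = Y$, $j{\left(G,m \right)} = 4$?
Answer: $-42$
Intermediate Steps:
$Q = 32$ ($Q = 4 \cdot 8 = 32$)
$R{\left(Y \right)} = 3 Y$
$b{\left(T,V \right)} = 0$
$y{\left(l \right)} = -20$ ($y{\left(l \right)} = 3 \cdot 4 - 32 = 12 - 32 = -20$)
$y{\left(4 \right)} b{\left(8,0 \right)} + t = \left(-20\right) 0 - 42 = 0 - 42 = -42$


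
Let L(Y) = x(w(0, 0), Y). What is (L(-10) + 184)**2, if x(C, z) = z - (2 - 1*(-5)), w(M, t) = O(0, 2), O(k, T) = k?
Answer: 27889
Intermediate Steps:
w(M, t) = 0
x(C, z) = -7 + z (x(C, z) = z - (2 + 5) = z - 1*7 = z - 7 = -7 + z)
L(Y) = -7 + Y
(L(-10) + 184)**2 = ((-7 - 10) + 184)**2 = (-17 + 184)**2 = 167**2 = 27889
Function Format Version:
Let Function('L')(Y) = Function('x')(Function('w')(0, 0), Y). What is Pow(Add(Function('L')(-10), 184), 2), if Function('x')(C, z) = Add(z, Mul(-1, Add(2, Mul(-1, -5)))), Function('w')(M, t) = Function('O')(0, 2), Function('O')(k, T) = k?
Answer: 27889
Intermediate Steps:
Function('w')(M, t) = 0
Function('x')(C, z) = Add(-7, z) (Function('x')(C, z) = Add(z, Mul(-1, Add(2, 5))) = Add(z, Mul(-1, 7)) = Add(z, -7) = Add(-7, z))
Function('L')(Y) = Add(-7, Y)
Pow(Add(Function('L')(-10), 184), 2) = Pow(Add(Add(-7, -10), 184), 2) = Pow(Add(-17, 184), 2) = Pow(167, 2) = 27889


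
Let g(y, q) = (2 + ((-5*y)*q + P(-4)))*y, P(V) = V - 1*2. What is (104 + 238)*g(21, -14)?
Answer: 10528812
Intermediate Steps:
P(V) = -2 + V (P(V) = V - 2 = -2 + V)
g(y, q) = y*(-4 - 5*q*y) (g(y, q) = (2 + ((-5*y)*q + (-2 - 4)))*y = (2 + (-5*q*y - 6))*y = (2 + (-6 - 5*q*y))*y = (-4 - 5*q*y)*y = y*(-4 - 5*q*y))
(104 + 238)*g(21, -14) = (104 + 238)*(-1*21*(4 + 5*(-14)*21)) = 342*(-1*21*(4 - 1470)) = 342*(-1*21*(-1466)) = 342*30786 = 10528812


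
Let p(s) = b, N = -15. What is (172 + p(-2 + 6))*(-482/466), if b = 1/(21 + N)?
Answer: -248953/1398 ≈ -178.08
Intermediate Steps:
b = 1/6 (b = 1/(21 - 15) = 1/6 ≈ 0.16667)
p(s) = 1/6
(172 + p(-2 + 6))*(-482/466) = (172 + 1/6)*(-482/466) = 1033*(-482*1/466)/6 = (1033/6)*(-241/233) = -248953/1398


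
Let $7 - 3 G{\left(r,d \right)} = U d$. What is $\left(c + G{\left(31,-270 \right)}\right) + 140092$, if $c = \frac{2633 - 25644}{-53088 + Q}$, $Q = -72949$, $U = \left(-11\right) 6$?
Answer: $\frac{50725298164}{378111} \approx 1.3415 \cdot 10^{5}$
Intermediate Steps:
$U = -66$
$G{\left(r,d \right)} = \frac{7}{3} + 22 d$ ($G{\left(r,d \right)} = \frac{7}{3} - \frac{\left(-66\right) d}{3} = \frac{7}{3} + 22 d$)
$c = \frac{23011}{126037}$ ($c = \frac{2633 - 25644}{-53088 - 72949} = - \frac{23011}{-126037} = \left(-23011\right) \left(- \frac{1}{126037}\right) = \frac{23011}{126037} \approx 0.18257$)
$\left(c + G{\left(31,-270 \right)}\right) + 140092 = \left(\frac{23011}{126037} + \left(\frac{7}{3} + 22 \left(-270\right)\right)\right) + 140092 = \left(\frac{23011}{126037} + \left(\frac{7}{3} - 5940\right)\right) + 140092 = \left(\frac{23011}{126037} - \frac{17813}{3}\right) + 140092 = - \frac{2245028048}{378111} + 140092 = \frac{50725298164}{378111}$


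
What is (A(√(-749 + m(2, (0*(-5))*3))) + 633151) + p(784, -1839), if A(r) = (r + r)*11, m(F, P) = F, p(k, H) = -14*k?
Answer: 622175 + 66*I*√83 ≈ 6.2218e+5 + 601.29*I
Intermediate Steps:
A(r) = 22*r (A(r) = (2*r)*11 = 22*r)
(A(√(-749 + m(2, (0*(-5))*3))) + 633151) + p(784, -1839) = (22*√(-749 + 2) + 633151) - 14*784 = (22*√(-747) + 633151) - 10976 = (22*(3*I*√83) + 633151) - 10976 = (66*I*√83 + 633151) - 10976 = (633151 + 66*I*√83) - 10976 = 622175 + 66*I*√83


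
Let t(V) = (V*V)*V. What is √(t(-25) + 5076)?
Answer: I*√10549 ≈ 102.71*I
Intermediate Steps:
t(V) = V³ (t(V) = V²*V = V³)
√(t(-25) + 5076) = √((-25)³ + 5076) = √(-15625 + 5076) = √(-10549) = I*√10549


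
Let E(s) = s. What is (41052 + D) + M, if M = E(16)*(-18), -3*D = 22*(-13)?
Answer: 122578/3 ≈ 40859.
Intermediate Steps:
D = 286/3 (D = -22*(-13)/3 = -1/3*(-286) = 286/3 ≈ 95.333)
M = -288 (M = 16*(-18) = -288)
(41052 + D) + M = (41052 + 286/3) - 288 = 123442/3 - 288 = 122578/3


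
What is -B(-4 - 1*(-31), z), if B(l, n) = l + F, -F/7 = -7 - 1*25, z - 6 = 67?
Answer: -251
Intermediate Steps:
z = 73 (z = 6 + 67 = 73)
F = 224 (F = -7*(-7 - 1*25) = -7*(-7 - 25) = -7*(-32) = 224)
B(l, n) = 224 + l (B(l, n) = l + 224 = 224 + l)
-B(-4 - 1*(-31), z) = -(224 + (-4 - 1*(-31))) = -(224 + (-4 + 31)) = -(224 + 27) = -1*251 = -251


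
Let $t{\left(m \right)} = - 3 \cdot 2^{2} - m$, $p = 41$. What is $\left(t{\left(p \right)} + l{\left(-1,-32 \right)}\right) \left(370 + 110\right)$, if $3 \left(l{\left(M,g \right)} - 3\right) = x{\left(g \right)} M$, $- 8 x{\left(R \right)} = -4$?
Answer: $-24080$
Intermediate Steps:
$x{\left(R \right)} = \frac{1}{2}$ ($x{\left(R \right)} = \left(- \frac{1}{8}\right) \left(-4\right) = \frac{1}{2}$)
$l{\left(M,g \right)} = 3 + \frac{M}{6}$ ($l{\left(M,g \right)} = 3 + \frac{\frac{1}{2} M}{3} = 3 + \frac{M}{6}$)
$t{\left(m \right)} = -12 - m$ ($t{\left(m \right)} = \left(-3\right) 4 - m = -12 - m$)
$\left(t{\left(p \right)} + l{\left(-1,-32 \right)}\right) \left(370 + 110\right) = \left(\left(-12 - 41\right) + \left(3 + \frac{1}{6} \left(-1\right)\right)\right) \left(370 + 110\right) = \left(\left(-12 - 41\right) + \left(3 - \frac{1}{6}\right)\right) 480 = \left(-53 + \frac{17}{6}\right) 480 = \left(- \frac{301}{6}\right) 480 = -24080$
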